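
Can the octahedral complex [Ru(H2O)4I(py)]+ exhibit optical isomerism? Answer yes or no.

In an octahedral complex each vertex has one trans partner and four cis neighbours.
Working through the distinct placements yields 2 geometric isomers: I and py mutually trans; I and py mutually cis.
Each arrangement has an internal mirror plane or centre of symmetry, so none is chiral.

no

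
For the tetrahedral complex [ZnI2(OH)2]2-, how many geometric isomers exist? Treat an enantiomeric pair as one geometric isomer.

1

All four vertices of a tetrahedron are equivalent and mutually adjacent, so cis/trans isomerism cannot arise.
Only one geometric arrangement is possible.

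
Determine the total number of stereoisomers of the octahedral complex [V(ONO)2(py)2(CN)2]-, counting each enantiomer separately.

6

In an octahedral complex each vertex has one trans partner and four cis neighbours.
There are 5 geometric isomers: ONO trans, py trans, CN trans; ONO cis, py cis, CN trans; ONO cis, py trans, CN cis; ONO cis, py cis, CN cis (chiral); ONO trans, py cis, CN cis.
One of these lacks any improper symmetry element and so occurs as an enantiomeric pair, giving 5 + 1 = 6 stereoisomers in total.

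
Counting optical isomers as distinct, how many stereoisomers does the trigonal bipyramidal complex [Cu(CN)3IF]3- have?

In a trigonal bipyramid the two axial positions differ from the three equatorial ones.
Working through the distinct placements yields 4 geometric isomers: I equatorial, F equatorial; I equatorial, F axial; I axial, F equatorial; I axial, F axial.
Each arrangement has an internal mirror plane or centre of symmetry, so none is chiral.

4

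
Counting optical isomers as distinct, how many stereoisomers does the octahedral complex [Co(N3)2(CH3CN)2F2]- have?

6

The six octahedral sites form three mutually perpendicular trans pairs.
Working through the distinct placements yields 5 geometric isomers: N3 trans, CH3CN trans, F trans; N3 cis, CH3CN trans, F cis; N3 trans, CH3CN cis, F cis; N3 cis, CH3CN cis, F cis (chiral); N3 cis, CH3CN cis, F trans.
One of these lacks any improper symmetry element and so occurs as an enantiomeric pair, giving 5 + 1 = 6 stereoisomers in total.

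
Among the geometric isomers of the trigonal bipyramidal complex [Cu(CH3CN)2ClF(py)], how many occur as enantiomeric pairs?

In a trigonal bipyramid the two axial positions differ from the three equatorial ones.
Exhaustive case analysis gives 7 geometric isomers.
Of these, 3 lack any improper symmetry element and so occur as enantiomeric pairs, giving 7 + 3 = 10 stereoisomers in total.

3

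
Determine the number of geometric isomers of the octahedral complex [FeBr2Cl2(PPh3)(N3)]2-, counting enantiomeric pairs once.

6

In an octahedral complex each vertex has one trans partner and four cis neighbours.
There are 6 geometric isomers: Br trans, Cl trans; Br trans, Cl cis; Br cis, Cl cis (3 arrangements, 2 chiral); Br cis, Cl trans.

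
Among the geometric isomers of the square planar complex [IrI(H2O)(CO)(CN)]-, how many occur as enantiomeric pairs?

0

In a square planar complex each vertex has one trans partner and two cis neighbours.
Systematic placement gives 3 geometric isomers: (CN/H2O trans, CO/I trans); (CN/I trans, CO/H2O trans); (CN/CO trans, H2O/I trans).
Each arrangement has an internal mirror plane or centre of symmetry, so none is chiral.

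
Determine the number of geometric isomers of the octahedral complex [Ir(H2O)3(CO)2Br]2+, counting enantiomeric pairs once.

The six octahedral sites form three mutually perpendicular trans pairs.
Systematic placement gives 3 geometric isomers: H2O mer, CO cis; H2O mer, CO trans; H2O fac, CO cis.

3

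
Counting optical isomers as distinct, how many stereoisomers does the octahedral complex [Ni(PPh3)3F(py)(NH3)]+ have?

There are 4 geometric isomers: PPh3 mer (3 arrangements); PPh3 fac (chiral).
One of these lacks any improper symmetry element and so occurs as an enantiomeric pair, giving 4 + 1 = 5 stereoisomers in total.

5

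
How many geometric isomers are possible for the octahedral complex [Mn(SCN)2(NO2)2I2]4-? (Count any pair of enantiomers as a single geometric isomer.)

5

Systematic placement gives 5 geometric isomers: SCN trans, NO2 trans, I trans; SCN cis, NO2 cis, I trans; SCN trans, NO2 cis, I cis; SCN cis, NO2 cis, I cis (chiral); SCN cis, NO2 trans, I cis.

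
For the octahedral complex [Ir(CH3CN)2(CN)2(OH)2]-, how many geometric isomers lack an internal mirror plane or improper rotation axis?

Working through the distinct placements yields 5 geometric isomers: CH3CN trans, CN trans, OH trans; CH3CN trans, CN cis, OH cis; CH3CN cis, CN cis, OH trans; CH3CN cis, CN cis, OH cis (chiral); CH3CN cis, CN trans, OH cis.
One of these lacks any improper symmetry element and so occurs as an enantiomeric pair, giving 5 + 1 = 6 stereoisomers in total.

1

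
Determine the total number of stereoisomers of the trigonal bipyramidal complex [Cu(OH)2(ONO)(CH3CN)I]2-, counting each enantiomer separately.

A trigonal bipyramid has two axial and three equatorial sites, which are chemically inequivalent.
Exhaustive case analysis gives 7 geometric isomers.
Of these, 3 lack any improper symmetry element and so occur as enantiomeric pairs, giving 7 + 3 = 10 stereoisomers in total.

10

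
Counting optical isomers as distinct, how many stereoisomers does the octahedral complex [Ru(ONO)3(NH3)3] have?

The six octahedral sites form three mutually perpendicular trans pairs.
There are 2 geometric isomers: ONO mer; ONO fac.
Each arrangement has an internal mirror plane or centre of symmetry, so none is chiral.

2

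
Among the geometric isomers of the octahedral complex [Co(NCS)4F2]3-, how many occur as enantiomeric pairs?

In an octahedral complex each vertex has one trans partner and four cis neighbours.
Systematic placement gives 2 geometric isomers: F trans; F cis.
Each arrangement has an internal mirror plane or centre of symmetry, so none is chiral.

0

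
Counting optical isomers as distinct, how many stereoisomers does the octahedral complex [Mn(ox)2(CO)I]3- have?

3

The six octahedral sites form three mutually perpendicular trans pairs.
Each ox is bidentate and must span two cis positions.
The distinct arrangements are (2 in all): CO and I mutually trans; CO and I mutually cis (chiral).
One of these lacks any improper symmetry element and so occurs as an enantiomeric pair, giving 2 + 1 = 3 stereoisomers in total.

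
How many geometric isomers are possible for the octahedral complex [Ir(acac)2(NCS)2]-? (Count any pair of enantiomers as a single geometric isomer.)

2

An octahedron has six vertices in three trans pairs; every non-trans pair is cis.
Each acac is bidentate and must span two cis positions.
Working through the distinct placements yields 2 geometric isomers: NCS trans; NCS cis (chiral).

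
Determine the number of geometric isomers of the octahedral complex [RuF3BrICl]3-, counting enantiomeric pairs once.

The six octahedral sites form three mutually perpendicular trans pairs.
There are 4 geometric isomers: F mer (3 arrangements); F fac (chiral).

4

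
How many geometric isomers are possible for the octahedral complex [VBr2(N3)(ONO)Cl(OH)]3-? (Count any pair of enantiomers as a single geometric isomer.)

9

An octahedron has six vertices in three trans pairs; every non-trans pair is cis.
Exhaustive case analysis gives 9 geometric isomers.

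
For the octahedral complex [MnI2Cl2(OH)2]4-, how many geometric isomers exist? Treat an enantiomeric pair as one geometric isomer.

There are 5 geometric isomers: I trans, Cl trans, OH trans; I cis, Cl trans, OH cis; I cis, Cl cis, OH trans; I cis, Cl cis, OH cis (chiral); I trans, Cl cis, OH cis.

5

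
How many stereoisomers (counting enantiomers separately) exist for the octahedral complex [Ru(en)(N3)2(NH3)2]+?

4

The six octahedral sites form three mutually perpendicular trans pairs.
Each en is bidentate and must span two cis positions.
Systematic placement gives 3 geometric isomers: N3 trans, NH3 cis; N3 cis, NH3 cis (chiral); N3 cis, NH3 trans.
One of these lacks any improper symmetry element and so occurs as an enantiomeric pair, giving 3 + 1 = 4 stereoisomers in total.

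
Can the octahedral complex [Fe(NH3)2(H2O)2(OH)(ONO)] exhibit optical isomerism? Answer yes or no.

In an octahedral complex each vertex has one trans partner and four cis neighbours.
There are 6 geometric isomers: NH3 trans, H2O trans; NH3 cis, H2O trans; NH3 cis, H2O cis (3 arrangements, 2 chiral); NH3 trans, H2O cis.
Of these, 2 lack any improper symmetry element and so occur as enantiomeric pairs, giving 6 + 2 = 8 stereoisomers in total.

yes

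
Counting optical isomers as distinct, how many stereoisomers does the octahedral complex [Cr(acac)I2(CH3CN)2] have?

4

In an octahedral complex each vertex has one trans partner and four cis neighbours.
Each acac is bidentate and must span two cis positions.
There are 3 geometric isomers: I cis, CH3CN trans; I cis, CH3CN cis (chiral); I trans, CH3CN cis.
One of these lacks any improper symmetry element and so occurs as an enantiomeric pair, giving 3 + 1 = 4 stereoisomers in total.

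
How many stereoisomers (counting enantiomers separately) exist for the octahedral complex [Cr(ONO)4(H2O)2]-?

2

An octahedron has six vertices in three trans pairs; every non-trans pair is cis.
Systematic placement gives 2 geometric isomers: H2O trans; H2O cis.
Each arrangement has an internal mirror plane or centre of symmetry, so none is chiral.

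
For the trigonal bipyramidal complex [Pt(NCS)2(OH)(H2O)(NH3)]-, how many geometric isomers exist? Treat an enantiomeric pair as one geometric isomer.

In a trigonal bipyramid the two axial positions differ from the three equatorial ones.
Exhaustive case analysis gives 7 geometric isomers.

7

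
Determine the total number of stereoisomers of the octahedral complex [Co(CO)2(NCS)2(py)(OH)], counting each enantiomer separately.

8

In an octahedral complex each vertex has one trans partner and four cis neighbours.
Systematic placement gives 6 geometric isomers: CO trans, NCS trans; CO trans, NCS cis; CO cis, NCS cis (3 arrangements, 2 chiral); CO cis, NCS trans.
Of these, 2 lack any improper symmetry element and so occur as enantiomeric pairs, giving 6 + 2 = 8 stereoisomers in total.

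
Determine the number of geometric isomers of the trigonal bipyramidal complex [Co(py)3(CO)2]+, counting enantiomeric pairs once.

A trigonal bipyramid has two axial and three equatorial sites, which are chemically inequivalent.
The distinct arrangements are (3 in all): CO both axial; CO one axial, one equatorial; CO both equatorial.

3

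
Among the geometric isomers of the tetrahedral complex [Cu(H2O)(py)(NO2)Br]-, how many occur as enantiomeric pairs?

In a tetrahedral complex all four positions are equivalent and every pair of ligands is adjacent — there is no cis/trans distinction.
Only one geometric arrangement is possible; it has no improper symmetry element, so it exists as a pair of enantiomers (2 stereoisomers).

1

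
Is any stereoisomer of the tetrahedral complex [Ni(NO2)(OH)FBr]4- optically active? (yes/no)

All four vertices of a tetrahedron are equivalent and mutually adjacent, so cis/trans isomerism cannot arise.
Only one geometric arrangement is possible; it has no improper symmetry element, so it exists as a pair of enantiomers (2 stereoisomers).

yes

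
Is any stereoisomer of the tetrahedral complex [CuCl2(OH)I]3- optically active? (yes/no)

Only one geometric arrangement is possible.

no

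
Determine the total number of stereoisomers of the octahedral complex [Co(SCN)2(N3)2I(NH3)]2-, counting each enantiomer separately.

The distinct arrangements are (6 in all): SCN trans, N3 cis; SCN cis, N3 cis (3 arrangements, 2 chiral); SCN trans, N3 trans; SCN cis, N3 trans.
Of these, 2 lack any improper symmetry element and so occur as enantiomeric pairs, giving 6 + 2 = 8 stereoisomers in total.

8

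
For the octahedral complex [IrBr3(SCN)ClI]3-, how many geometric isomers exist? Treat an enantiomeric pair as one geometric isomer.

Systematic placement gives 4 geometric isomers: Br mer (3 arrangements); Br fac (chiral).

4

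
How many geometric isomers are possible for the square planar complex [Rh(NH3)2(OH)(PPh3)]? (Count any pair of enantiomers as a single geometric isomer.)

2

In a square planar complex each vertex has one trans partner and two cis neighbours.
The distinct arrangements are (2 in all): NH3 cis; NH3 trans.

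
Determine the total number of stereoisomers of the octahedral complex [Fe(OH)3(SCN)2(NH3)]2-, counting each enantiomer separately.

The six octahedral sites form three mutually perpendicular trans pairs.
The distinct arrangements are (3 in all): OH mer, SCN trans; OH fac, SCN cis; OH mer, SCN cis.
Each arrangement has an internal mirror plane or centre of symmetry, so none is chiral.

3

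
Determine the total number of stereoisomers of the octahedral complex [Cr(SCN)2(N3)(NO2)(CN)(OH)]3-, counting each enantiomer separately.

In an octahedral complex each vertex has one trans partner and four cis neighbours.
Exhaustive case analysis gives 9 geometric isomers.
Of these, 6 lack any improper symmetry element and so occur as enantiomeric pairs, giving 9 + 6 = 15 stereoisomers in total.

15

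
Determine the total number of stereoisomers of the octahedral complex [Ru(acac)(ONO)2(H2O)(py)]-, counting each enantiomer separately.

In an octahedral complex each vertex has one trans partner and four cis neighbours.
Each acac is bidentate and must span two cis positions.
Systematic placement gives 4 geometric isomers: ONO cis (3 arrangements, 2 chiral); ONO trans.
Of these, 2 lack any improper symmetry element and so occur as enantiomeric pairs, giving 4 + 2 = 6 stereoisomers in total.

6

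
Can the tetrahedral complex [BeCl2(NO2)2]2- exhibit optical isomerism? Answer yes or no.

no

Only one geometric arrangement is possible.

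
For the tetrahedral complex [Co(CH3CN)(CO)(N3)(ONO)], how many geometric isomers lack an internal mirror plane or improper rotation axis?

All four vertices of a tetrahedron are equivalent and mutually adjacent, so cis/trans isomerism cannot arise.
Only one geometric arrangement is possible; it has no improper symmetry element, so it exists as a pair of enantiomers (2 stereoisomers).

1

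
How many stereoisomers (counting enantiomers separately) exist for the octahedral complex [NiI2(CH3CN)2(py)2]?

The six octahedral sites form three mutually perpendicular trans pairs.
The distinct arrangements are (5 in all): I trans, CH3CN trans, py trans; I cis, CH3CN trans, py cis; I cis, CH3CN cis, py trans; I cis, CH3CN cis, py cis (chiral); I trans, CH3CN cis, py cis.
One of these lacks any improper symmetry element and so occurs as an enantiomeric pair, giving 5 + 1 = 6 stereoisomers in total.

6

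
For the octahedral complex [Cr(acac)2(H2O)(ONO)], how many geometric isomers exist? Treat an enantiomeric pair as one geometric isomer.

An octahedron has six vertices in three trans pairs; every non-trans pair is cis.
Each acac is bidentate and must span two cis positions.
There are 2 geometric isomers: H2O and ONO mutually trans; H2O and ONO mutually cis (chiral).

2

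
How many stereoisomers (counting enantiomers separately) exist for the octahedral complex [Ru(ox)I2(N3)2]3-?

An octahedron has six vertices in three trans pairs; every non-trans pair is cis.
Each ox is bidentate and must span two cis positions.
There are 3 geometric isomers: I trans, N3 cis; I cis, N3 cis (chiral); I cis, N3 trans.
One of these lacks any improper symmetry element and so occurs as an enantiomeric pair, giving 3 + 1 = 4 stereoisomers in total.

4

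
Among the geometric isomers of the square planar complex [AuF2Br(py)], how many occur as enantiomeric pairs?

0

In a square planar complex each vertex has one trans partner and two cis neighbours.
Working through the distinct placements yields 2 geometric isomers: F cis; F trans.
Each arrangement has an internal mirror plane or centre of symmetry, so none is chiral.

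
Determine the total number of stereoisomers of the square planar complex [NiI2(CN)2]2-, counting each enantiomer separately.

2

In a square planar complex each vertex has one trans partner and two cis neighbours.
Systematic placement gives 2 geometric isomers: I cis; I trans.
Each arrangement has an internal mirror plane or centre of symmetry, so none is chiral.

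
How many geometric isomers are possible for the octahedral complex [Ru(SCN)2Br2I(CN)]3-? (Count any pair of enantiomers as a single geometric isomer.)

6

An octahedron has six vertices in three trans pairs; every non-trans pair is cis.
Working through the distinct placements yields 6 geometric isomers: SCN trans, Br trans; SCN cis, Br trans; SCN trans, Br cis; SCN cis, Br cis (3 arrangements, 2 chiral).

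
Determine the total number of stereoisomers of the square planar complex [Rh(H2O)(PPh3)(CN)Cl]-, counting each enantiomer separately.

3

A square has two trans pairs of vertices; adjacent vertices are cis.
There are 3 geometric isomers: (CN/H2O trans, Cl/PPh3 trans); (CN/PPh3 trans, Cl/H2O trans); (CN/Cl trans, H2O/PPh3 trans).
Each arrangement has an internal mirror plane or centre of symmetry, so none is chiral.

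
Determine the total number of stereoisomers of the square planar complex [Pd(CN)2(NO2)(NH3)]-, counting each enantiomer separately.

2

Systematic placement gives 2 geometric isomers: CN cis; CN trans.
Each arrangement has an internal mirror plane or centre of symmetry, so none is chiral.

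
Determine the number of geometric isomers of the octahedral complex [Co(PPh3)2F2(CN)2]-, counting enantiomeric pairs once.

5

The six octahedral sites form three mutually perpendicular trans pairs.
Systematic placement gives 5 geometric isomers: PPh3 trans, F trans, CN trans; PPh3 cis, F cis, CN trans; PPh3 trans, F cis, CN cis; PPh3 cis, F cis, CN cis (chiral); PPh3 cis, F trans, CN cis.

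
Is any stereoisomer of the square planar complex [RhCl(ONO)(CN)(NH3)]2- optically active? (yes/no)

no

A square has two trans pairs of vertices; adjacent vertices are cis.
Systematic placement gives 3 geometric isomers: (CN/NH3 trans, Cl/ONO trans); (CN/ONO trans, Cl/NH3 trans); (CN/Cl trans, NH3/ONO trans).
Each arrangement has an internal mirror plane or centre of symmetry, so none is chiral.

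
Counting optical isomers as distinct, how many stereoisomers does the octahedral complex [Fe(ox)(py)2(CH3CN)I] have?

An octahedron has six vertices in three trans pairs; every non-trans pair is cis.
Each ox is bidentate and must span two cis positions.
Working through the distinct placements yields 4 geometric isomers: py cis (3 arrangements, 2 chiral); py trans.
Of these, 2 lack any improper symmetry element and so occur as enantiomeric pairs, giving 4 + 2 = 6 stereoisomers in total.

6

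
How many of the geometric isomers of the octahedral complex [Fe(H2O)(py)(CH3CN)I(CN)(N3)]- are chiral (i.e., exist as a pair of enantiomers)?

Placing the ligands in turn and identifying arrangements related by rotation or reflection leaves 15 distinct geometric isomers.
Of these, 15 lack any improper symmetry element and so occur as enantiomeric pairs, giving 15 + 15 = 30 stereoisomers in total.

15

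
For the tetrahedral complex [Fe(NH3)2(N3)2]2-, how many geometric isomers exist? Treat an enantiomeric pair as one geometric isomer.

1

In a tetrahedral complex all four positions are equivalent and every pair of ligands is adjacent — there is no cis/trans distinction.
Only one geometric arrangement is possible.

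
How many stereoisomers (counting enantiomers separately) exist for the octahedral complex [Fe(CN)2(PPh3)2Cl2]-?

6

The six octahedral sites form three mutually perpendicular trans pairs.
The distinct arrangements are (5 in all): CN trans, PPh3 trans, Cl trans; CN trans, PPh3 cis, Cl cis; CN cis, PPh3 trans, Cl cis; CN cis, PPh3 cis, Cl cis (chiral); CN cis, PPh3 cis, Cl trans.
One of these lacks any improper symmetry element and so occurs as an enantiomeric pair, giving 5 + 1 = 6 stereoisomers in total.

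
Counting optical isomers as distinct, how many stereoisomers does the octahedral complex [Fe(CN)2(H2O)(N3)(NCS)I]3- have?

15

The six octahedral sites form three mutually perpendicular trans pairs.
Systematic enumeration (placing each ligand type in turn and discarding arrangements equivalent by rotation or reflection) gives 9 geometric isomers.
Of these, 6 lack any improper symmetry element and so occur as enantiomeric pairs, giving 9 + 6 = 15 stereoisomers in total.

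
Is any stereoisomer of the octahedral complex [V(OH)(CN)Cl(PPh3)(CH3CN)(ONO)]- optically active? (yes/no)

yes

Systematic enumeration (placing each ligand type in turn and discarding arrangements equivalent by rotation or reflection) gives 15 geometric isomers.
Of these, 15 lack any improper symmetry element and so occur as enantiomeric pairs, giving 15 + 15 = 30 stereoisomers in total.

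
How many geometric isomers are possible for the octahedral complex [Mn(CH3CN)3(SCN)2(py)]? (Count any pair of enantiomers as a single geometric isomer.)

Working through the distinct placements yields 3 geometric isomers: CH3CN mer, SCN cis; CH3CN mer, SCN trans; CH3CN fac, SCN cis.

3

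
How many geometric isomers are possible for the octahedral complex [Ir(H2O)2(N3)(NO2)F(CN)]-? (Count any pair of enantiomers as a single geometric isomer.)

9

The six octahedral sites form three mutually perpendicular trans pairs.
Exhaustive case analysis gives 9 geometric isomers.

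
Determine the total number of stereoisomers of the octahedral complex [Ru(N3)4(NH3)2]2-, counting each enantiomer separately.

Working through the distinct placements yields 2 geometric isomers: NH3 trans; NH3 cis.
Each arrangement has an internal mirror plane or centre of symmetry, so none is chiral.

2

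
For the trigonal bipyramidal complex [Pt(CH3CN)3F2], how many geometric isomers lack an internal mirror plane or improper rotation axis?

There are 3 geometric isomers: F both equatorial; F one axial, one equatorial; F both axial.
Each arrangement has an internal mirror plane or centre of symmetry, so none is chiral.

0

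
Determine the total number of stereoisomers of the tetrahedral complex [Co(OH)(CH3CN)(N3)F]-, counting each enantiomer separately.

In a tetrahedral complex all four positions are equivalent and every pair of ligands is adjacent — there is no cis/trans distinction.
Only one geometric arrangement is possible; it has no improper symmetry element, so it exists as a pair of enantiomers (2 stereoisomers).

2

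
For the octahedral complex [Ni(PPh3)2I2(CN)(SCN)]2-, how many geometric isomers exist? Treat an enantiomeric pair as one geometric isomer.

6

Working through the distinct placements yields 6 geometric isomers: PPh3 cis, I cis (3 arrangements, 2 chiral); PPh3 trans, I cis; PPh3 cis, I trans; PPh3 trans, I trans.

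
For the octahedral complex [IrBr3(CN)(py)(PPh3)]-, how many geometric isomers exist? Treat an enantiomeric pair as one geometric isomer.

4

In an octahedral complex each vertex has one trans partner and four cis neighbours.
Working through the distinct placements yields 4 geometric isomers: Br mer (3 arrangements); Br fac (chiral).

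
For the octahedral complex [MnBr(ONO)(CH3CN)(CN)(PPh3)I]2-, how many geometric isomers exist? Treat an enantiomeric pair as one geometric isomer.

Placing the ligands in turn and identifying arrangements related by rotation or reflection leaves 15 distinct geometric isomers.

15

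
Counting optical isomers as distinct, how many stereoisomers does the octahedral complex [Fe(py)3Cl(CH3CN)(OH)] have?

The six octahedral sites form three mutually perpendicular trans pairs.
There are 4 geometric isomers: py mer (3 arrangements); py fac (chiral).
One of these lacks any improper symmetry element and so occurs as an enantiomeric pair, giving 4 + 1 = 5 stereoisomers in total.

5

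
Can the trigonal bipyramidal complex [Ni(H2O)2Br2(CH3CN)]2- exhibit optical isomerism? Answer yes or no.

yes

A trigonal bipyramid has two axial and three equatorial sites, which are chemically inequivalent.
Placing the ligands in turn and identifying arrangements related by rotation or reflection leaves 5 distinct geometric isomers.
One of these lacks any improper symmetry element and so occurs as an enantiomeric pair, giving 5 + 1 = 6 stereoisomers in total.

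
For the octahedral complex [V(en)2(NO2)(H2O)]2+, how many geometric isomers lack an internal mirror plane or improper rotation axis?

Each en is bidentate and must span two cis positions.
Working through the distinct placements yields 2 geometric isomers: NO2 and H2O mutually trans; NO2 and H2O mutually cis (chiral).
One of these lacks any improper symmetry element and so occurs as an enantiomeric pair, giving 2 + 1 = 3 stereoisomers in total.

1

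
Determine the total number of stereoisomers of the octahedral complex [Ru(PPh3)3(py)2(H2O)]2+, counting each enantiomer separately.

The six octahedral sites form three mutually perpendicular trans pairs.
There are 3 geometric isomers: PPh3 mer, py trans; PPh3 fac, py cis; PPh3 mer, py cis.
Each arrangement has an internal mirror plane or centre of symmetry, so none is chiral.

3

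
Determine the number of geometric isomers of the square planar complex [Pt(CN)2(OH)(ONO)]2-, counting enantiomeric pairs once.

2

In a square planar complex each vertex has one trans partner and two cis neighbours.
There are 2 geometric isomers: CN cis; CN trans.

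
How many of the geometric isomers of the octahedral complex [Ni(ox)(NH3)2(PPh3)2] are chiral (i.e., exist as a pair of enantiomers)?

1

The six octahedral sites form three mutually perpendicular trans pairs.
Each ox is bidentate and must span two cis positions.
Working through the distinct placements yields 3 geometric isomers: NH3 trans, PPh3 cis; NH3 cis, PPh3 cis (chiral); NH3 cis, PPh3 trans.
One of these lacks any improper symmetry element and so occurs as an enantiomeric pair, giving 3 + 1 = 4 stereoisomers in total.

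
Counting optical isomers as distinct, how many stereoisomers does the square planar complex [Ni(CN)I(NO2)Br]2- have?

3

A square has two trans pairs of vertices; adjacent vertices are cis.
There are 3 geometric isomers: (Br/I trans, CN/NO2 trans); (Br/NO2 trans, CN/I trans); (Br/CN trans, I/NO2 trans).
Each arrangement has an internal mirror plane or centre of symmetry, so none is chiral.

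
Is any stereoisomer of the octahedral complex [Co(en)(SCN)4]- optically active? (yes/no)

Each en is bidentate and must span two cis positions.
Only one geometric arrangement is possible.

no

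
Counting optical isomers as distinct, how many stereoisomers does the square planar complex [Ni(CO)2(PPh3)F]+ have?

In a square planar complex each vertex has one trans partner and two cis neighbours.
Systematic placement gives 2 geometric isomers: CO cis; CO trans.
Each arrangement has an internal mirror plane or centre of symmetry, so none is chiral.

2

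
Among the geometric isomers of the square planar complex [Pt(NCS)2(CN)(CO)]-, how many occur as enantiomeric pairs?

0

Systematic placement gives 2 geometric isomers: NCS cis; NCS trans.
Each arrangement has an internal mirror plane or centre of symmetry, so none is chiral.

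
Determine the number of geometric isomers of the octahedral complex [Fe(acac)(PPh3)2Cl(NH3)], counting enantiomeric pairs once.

4

The six octahedral sites form three mutually perpendicular trans pairs.
Each acac is bidentate and must span two cis positions.
There are 4 geometric isomers: PPh3 cis (3 arrangements, 2 chiral); PPh3 trans.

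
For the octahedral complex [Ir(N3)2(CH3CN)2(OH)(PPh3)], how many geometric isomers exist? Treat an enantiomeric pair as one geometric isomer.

The six octahedral sites form three mutually perpendicular trans pairs.
Systematic placement gives 6 geometric isomers: N3 trans, CH3CN trans; N3 cis, CH3CN trans; N3 cis, CH3CN cis (3 arrangements, 2 chiral); N3 trans, CH3CN cis.

6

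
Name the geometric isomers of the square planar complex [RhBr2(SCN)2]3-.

cis and trans

In a square planar complex each vertex has one trans partner and two cis neighbours.
Systematic placement gives 2 geometric isomers: Br cis; Br trans.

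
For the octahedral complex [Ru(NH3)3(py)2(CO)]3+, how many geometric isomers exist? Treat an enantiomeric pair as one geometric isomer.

An octahedron has six vertices in three trans pairs; every non-trans pair is cis.
The distinct arrangements are (3 in all): NH3 mer, py trans; NH3 fac, py cis; NH3 mer, py cis.

3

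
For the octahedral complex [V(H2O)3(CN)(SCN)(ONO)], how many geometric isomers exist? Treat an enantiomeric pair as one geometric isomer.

An octahedron has six vertices in three trans pairs; every non-trans pair is cis.
The distinct arrangements are (4 in all): H2O mer (3 arrangements); H2O fac (chiral).

4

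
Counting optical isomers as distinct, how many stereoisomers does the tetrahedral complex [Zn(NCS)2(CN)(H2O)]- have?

1

All four vertices of a tetrahedron are equivalent and mutually adjacent, so cis/trans isomerism cannot arise.
Only one geometric arrangement is possible.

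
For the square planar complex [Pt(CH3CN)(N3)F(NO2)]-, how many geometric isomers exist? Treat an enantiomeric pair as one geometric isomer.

In a square planar complex each vertex has one trans partner and two cis neighbours.
Working through the distinct placements yields 3 geometric isomers: (CH3CN/N3 trans, F/NO2 trans); (CH3CN/NO2 trans, F/N3 trans); (CH3CN/F trans, N3/NO2 trans).

3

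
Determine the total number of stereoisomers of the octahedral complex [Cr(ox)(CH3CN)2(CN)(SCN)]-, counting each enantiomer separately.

6

The six octahedral sites form three mutually perpendicular trans pairs.
Each ox is bidentate and must span two cis positions.
The distinct arrangements are (4 in all): CH3CN trans; CH3CN cis (3 arrangements, 2 chiral).
Of these, 2 lack any improper symmetry element and so occur as enantiomeric pairs, giving 4 + 2 = 6 stereoisomers in total.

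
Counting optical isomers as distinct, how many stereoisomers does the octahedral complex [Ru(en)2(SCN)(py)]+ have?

In an octahedral complex each vertex has one trans partner and four cis neighbours.
Each en is bidentate and must span two cis positions.
The distinct arrangements are (2 in all): SCN and py mutually cis (chiral); SCN and py mutually trans.
One of these lacks any improper symmetry element and so occurs as an enantiomeric pair, giving 2 + 1 = 3 stereoisomers in total.

3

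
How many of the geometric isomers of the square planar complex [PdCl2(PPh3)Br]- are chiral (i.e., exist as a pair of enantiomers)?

In a square planar complex each vertex has one trans partner and two cis neighbours.
Working through the distinct placements yields 2 geometric isomers: Cl cis; Cl trans.
Each arrangement has an internal mirror plane or centre of symmetry, so none is chiral.

0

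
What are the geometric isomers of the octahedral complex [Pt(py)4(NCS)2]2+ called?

cis and trans

The six octahedral sites form three mutually perpendicular trans pairs.
Systematic placement gives 2 geometric isomers: NCS trans; NCS cis.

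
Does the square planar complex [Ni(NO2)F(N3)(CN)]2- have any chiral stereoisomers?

no

In a square planar complex each vertex has one trans partner and two cis neighbours.
There are 3 geometric isomers: (CN/N3 trans, F/NO2 trans); (CN/NO2 trans, F/N3 trans); (CN/F trans, N3/NO2 trans).
Each arrangement has an internal mirror plane or centre of symmetry, so none is chiral.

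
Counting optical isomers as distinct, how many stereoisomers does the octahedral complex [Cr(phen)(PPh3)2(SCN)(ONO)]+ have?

In an octahedral complex each vertex has one trans partner and four cis neighbours.
Each phen is bidentate and must span two cis positions.
The distinct arrangements are (4 in all): PPh3 cis (3 arrangements, 2 chiral); PPh3 trans.
Of these, 2 lack any improper symmetry element and so occur as enantiomeric pairs, giving 4 + 2 = 6 stereoisomers in total.

6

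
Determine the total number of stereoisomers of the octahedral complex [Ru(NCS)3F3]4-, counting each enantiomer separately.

2

In an octahedral complex each vertex has one trans partner and four cis neighbours.
Systematic placement gives 2 geometric isomers: NCS mer; NCS fac.
Each arrangement has an internal mirror plane or centre of symmetry, so none is chiral.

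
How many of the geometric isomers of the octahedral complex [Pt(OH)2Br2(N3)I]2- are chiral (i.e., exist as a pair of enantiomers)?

In an octahedral complex each vertex has one trans partner and four cis neighbours.
Working through the distinct placements yields 6 geometric isomers: OH trans, Br trans; OH cis, Br trans; OH trans, Br cis; OH cis, Br cis (3 arrangements, 2 chiral).
Of these, 2 lack any improper symmetry element and so occur as enantiomeric pairs, giving 6 + 2 = 8 stereoisomers in total.

2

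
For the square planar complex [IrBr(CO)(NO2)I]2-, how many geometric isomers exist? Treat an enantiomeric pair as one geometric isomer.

3

A square has two trans pairs of vertices; adjacent vertices are cis.
Systematic placement gives 3 geometric isomers: (Br/I trans, CO/NO2 trans); (Br/NO2 trans, CO/I trans); (Br/CO trans, I/NO2 trans).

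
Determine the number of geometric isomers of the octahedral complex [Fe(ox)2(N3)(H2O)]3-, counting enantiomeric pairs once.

An octahedron has six vertices in three trans pairs; every non-trans pair is cis.
Each ox is bidentate and must span two cis positions.
Working through the distinct placements yields 2 geometric isomers: N3 and H2O mutually trans; N3 and H2O mutually cis (chiral).

2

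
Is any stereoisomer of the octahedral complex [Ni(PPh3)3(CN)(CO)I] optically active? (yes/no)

yes

An octahedron has six vertices in three trans pairs; every non-trans pair is cis.
Working through the distinct placements yields 4 geometric isomers: PPh3 mer (3 arrangements); PPh3 fac (chiral).
One of these lacks any improper symmetry element and so occurs as an enantiomeric pair, giving 4 + 1 = 5 stereoisomers in total.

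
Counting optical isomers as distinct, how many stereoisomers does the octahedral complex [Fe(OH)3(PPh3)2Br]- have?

3

There are 3 geometric isomers: OH mer, PPh3 trans; OH fac, PPh3 cis; OH mer, PPh3 cis.
Each arrangement has an internal mirror plane or centre of symmetry, so none is chiral.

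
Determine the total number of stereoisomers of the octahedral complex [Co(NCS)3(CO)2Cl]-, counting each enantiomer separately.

3

The distinct arrangements are (3 in all): NCS mer, CO trans; NCS mer, CO cis; NCS fac, CO cis.
Each arrangement has an internal mirror plane or centre of symmetry, so none is chiral.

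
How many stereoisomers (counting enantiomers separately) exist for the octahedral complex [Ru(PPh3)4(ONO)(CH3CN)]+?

2

In an octahedral complex each vertex has one trans partner and four cis neighbours.
There are 2 geometric isomers: ONO and CH3CN mutually trans; ONO and CH3CN mutually cis.
Each arrangement has an internal mirror plane or centre of symmetry, so none is chiral.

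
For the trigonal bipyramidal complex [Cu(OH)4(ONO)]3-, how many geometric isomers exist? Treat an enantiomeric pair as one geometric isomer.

A trigonal bipyramid has two axial and three equatorial sites, which are chemically inequivalent.
The distinct arrangements are (2 in all): ONO equatorial; ONO axial.

2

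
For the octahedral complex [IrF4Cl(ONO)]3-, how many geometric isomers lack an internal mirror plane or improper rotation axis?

The six octahedral sites form three mutually perpendicular trans pairs.
Systematic placement gives 2 geometric isomers: Cl and ONO mutually cis; Cl and ONO mutually trans.
Each arrangement has an internal mirror plane or centre of symmetry, so none is chiral.

0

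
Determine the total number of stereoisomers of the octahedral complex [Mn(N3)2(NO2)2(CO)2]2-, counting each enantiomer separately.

6

The six octahedral sites form three mutually perpendicular trans pairs.
There are 5 geometric isomers: N3 trans, NO2 trans, CO trans; N3 cis, NO2 cis, CO trans; N3 cis, NO2 trans, CO cis; N3 cis, NO2 cis, CO cis (chiral); N3 trans, NO2 cis, CO cis.
One of these lacks any improper symmetry element and so occurs as an enantiomeric pair, giving 5 + 1 = 6 stereoisomers in total.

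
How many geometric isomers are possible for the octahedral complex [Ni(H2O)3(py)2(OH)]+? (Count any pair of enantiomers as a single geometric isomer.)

3

In an octahedral complex each vertex has one trans partner and four cis neighbours.
Systematic placement gives 3 geometric isomers: H2O mer, py trans; H2O mer, py cis; H2O fac, py cis.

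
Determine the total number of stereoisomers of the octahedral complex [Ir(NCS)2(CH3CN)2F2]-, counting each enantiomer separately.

6

There are 5 geometric isomers: NCS trans, CH3CN trans, F trans; NCS cis, CH3CN trans, F cis; NCS trans, CH3CN cis, F cis; NCS cis, CH3CN cis, F cis (chiral); NCS cis, CH3CN cis, F trans.
One of these lacks any improper symmetry element and so occurs as an enantiomeric pair, giving 5 + 1 = 6 stereoisomers in total.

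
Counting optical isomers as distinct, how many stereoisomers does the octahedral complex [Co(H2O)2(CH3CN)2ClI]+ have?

The six octahedral sites form three mutually perpendicular trans pairs.
The distinct arrangements are (6 in all): H2O cis, CH3CN trans; H2O trans, CH3CN trans; H2O cis, CH3CN cis (3 arrangements, 2 chiral); H2O trans, CH3CN cis.
Of these, 2 lack any improper symmetry element and so occur as enantiomeric pairs, giving 6 + 2 = 8 stereoisomers in total.

8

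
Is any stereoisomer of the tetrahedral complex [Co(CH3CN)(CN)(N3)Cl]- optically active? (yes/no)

Only one geometric arrangement is possible; it has no improper symmetry element, so it exists as a pair of enantiomers (2 stereoisomers).

yes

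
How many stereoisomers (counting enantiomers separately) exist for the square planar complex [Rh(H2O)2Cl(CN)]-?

Working through the distinct placements yields 2 geometric isomers: H2O cis; H2O trans.
Each arrangement has an internal mirror plane or centre of symmetry, so none is chiral.

2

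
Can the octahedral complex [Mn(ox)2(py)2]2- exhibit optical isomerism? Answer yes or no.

In an octahedral complex each vertex has one trans partner and four cis neighbours.
Each ox is bidentate and must span two cis positions.
Working through the distinct placements yields 2 geometric isomers: py trans; py cis (chiral).
One of these lacks any improper symmetry element and so occurs as an enantiomeric pair, giving 2 + 1 = 3 stereoisomers in total.

yes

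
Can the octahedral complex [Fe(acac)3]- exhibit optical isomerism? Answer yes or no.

The six octahedral sites form three mutually perpendicular trans pairs.
Each acac is bidentate and must span two cis positions.
Only one geometric arrangement is possible; it has no improper symmetry element, so it exists as a pair of enantiomers (2 stereoisomers).

yes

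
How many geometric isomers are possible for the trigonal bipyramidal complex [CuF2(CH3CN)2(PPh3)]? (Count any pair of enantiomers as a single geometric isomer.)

Systematic enumeration (placing each ligand type in turn and discarding arrangements equivalent by rotation or reflection) gives 5 geometric isomers.

5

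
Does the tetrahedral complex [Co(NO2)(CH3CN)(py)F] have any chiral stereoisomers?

yes

In a tetrahedral complex all four positions are equivalent and every pair of ligands is adjacent — there is no cis/trans distinction.
Only one geometric arrangement is possible; it has no improper symmetry element, so it exists as a pair of enantiomers (2 stereoisomers).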